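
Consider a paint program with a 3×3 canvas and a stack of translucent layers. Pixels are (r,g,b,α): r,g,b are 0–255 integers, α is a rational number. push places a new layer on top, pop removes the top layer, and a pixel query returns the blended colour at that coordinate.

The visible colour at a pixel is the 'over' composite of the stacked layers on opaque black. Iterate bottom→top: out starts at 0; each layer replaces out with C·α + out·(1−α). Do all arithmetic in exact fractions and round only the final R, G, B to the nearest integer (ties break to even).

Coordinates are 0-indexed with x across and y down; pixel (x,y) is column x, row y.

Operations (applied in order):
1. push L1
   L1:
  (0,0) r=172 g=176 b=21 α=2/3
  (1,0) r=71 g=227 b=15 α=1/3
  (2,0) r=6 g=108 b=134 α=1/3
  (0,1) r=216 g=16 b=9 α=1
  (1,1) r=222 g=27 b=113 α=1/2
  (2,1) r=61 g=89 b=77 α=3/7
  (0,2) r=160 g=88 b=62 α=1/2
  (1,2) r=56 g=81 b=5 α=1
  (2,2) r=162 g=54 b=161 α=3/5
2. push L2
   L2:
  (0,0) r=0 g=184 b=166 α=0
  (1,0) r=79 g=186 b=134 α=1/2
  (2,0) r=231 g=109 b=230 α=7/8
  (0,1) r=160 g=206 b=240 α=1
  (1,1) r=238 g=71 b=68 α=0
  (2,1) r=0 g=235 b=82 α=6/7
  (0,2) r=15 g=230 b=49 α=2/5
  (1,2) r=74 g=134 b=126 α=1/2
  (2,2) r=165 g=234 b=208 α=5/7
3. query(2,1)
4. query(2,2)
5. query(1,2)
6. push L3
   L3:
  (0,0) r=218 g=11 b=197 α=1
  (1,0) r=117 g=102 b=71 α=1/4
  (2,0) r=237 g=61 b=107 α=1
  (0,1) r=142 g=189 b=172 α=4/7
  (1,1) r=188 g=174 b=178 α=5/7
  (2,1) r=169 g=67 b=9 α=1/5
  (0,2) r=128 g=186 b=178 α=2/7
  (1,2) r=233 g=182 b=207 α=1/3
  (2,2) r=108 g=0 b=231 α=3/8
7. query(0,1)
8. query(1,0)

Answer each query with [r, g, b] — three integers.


at x=2,y=1 over L1,L2:
+L1 (α=3/7) → [183/7, 267/7, 33]
+L2 (α=6/7) → [183/49, 10137/49, 75]
→ [4, 207, 75]

(2,2) stack=L1,L2; from [0,0,0]:
after L1 α=3/5: [486/5, 162/5, 483/5]
after L2 α=5/7: [5097/35, 882/5, 6166/35]
→ [146, 176, 176]

(1,2) stack=L1,L2; from [0,0,0]:
after L1 α=1: [56, 81, 5]
after L2 α=1/2: [65, 215/2, 131/2]
→ [65, 108, 66]

query (0,1) [L1,L2,L3] — begin 0,0,0
after L1 α=1: [216, 16, 9]
after L2 α=1: [160, 206, 240]
after L3 α=4/7: [1048/7, 1374/7, 1408/7]
= [150, 196, 201]

query (1,0) [L1,L2,L3] — begin 0,0,0
+L1 (α=1/3) → [71/3, 227/3, 5]
+L2 (α=1/2) → [154/3, 785/6, 139/2]
+L3 (α=1/4) → [271/4, 989/8, 559/8]
→ [68, 124, 70]


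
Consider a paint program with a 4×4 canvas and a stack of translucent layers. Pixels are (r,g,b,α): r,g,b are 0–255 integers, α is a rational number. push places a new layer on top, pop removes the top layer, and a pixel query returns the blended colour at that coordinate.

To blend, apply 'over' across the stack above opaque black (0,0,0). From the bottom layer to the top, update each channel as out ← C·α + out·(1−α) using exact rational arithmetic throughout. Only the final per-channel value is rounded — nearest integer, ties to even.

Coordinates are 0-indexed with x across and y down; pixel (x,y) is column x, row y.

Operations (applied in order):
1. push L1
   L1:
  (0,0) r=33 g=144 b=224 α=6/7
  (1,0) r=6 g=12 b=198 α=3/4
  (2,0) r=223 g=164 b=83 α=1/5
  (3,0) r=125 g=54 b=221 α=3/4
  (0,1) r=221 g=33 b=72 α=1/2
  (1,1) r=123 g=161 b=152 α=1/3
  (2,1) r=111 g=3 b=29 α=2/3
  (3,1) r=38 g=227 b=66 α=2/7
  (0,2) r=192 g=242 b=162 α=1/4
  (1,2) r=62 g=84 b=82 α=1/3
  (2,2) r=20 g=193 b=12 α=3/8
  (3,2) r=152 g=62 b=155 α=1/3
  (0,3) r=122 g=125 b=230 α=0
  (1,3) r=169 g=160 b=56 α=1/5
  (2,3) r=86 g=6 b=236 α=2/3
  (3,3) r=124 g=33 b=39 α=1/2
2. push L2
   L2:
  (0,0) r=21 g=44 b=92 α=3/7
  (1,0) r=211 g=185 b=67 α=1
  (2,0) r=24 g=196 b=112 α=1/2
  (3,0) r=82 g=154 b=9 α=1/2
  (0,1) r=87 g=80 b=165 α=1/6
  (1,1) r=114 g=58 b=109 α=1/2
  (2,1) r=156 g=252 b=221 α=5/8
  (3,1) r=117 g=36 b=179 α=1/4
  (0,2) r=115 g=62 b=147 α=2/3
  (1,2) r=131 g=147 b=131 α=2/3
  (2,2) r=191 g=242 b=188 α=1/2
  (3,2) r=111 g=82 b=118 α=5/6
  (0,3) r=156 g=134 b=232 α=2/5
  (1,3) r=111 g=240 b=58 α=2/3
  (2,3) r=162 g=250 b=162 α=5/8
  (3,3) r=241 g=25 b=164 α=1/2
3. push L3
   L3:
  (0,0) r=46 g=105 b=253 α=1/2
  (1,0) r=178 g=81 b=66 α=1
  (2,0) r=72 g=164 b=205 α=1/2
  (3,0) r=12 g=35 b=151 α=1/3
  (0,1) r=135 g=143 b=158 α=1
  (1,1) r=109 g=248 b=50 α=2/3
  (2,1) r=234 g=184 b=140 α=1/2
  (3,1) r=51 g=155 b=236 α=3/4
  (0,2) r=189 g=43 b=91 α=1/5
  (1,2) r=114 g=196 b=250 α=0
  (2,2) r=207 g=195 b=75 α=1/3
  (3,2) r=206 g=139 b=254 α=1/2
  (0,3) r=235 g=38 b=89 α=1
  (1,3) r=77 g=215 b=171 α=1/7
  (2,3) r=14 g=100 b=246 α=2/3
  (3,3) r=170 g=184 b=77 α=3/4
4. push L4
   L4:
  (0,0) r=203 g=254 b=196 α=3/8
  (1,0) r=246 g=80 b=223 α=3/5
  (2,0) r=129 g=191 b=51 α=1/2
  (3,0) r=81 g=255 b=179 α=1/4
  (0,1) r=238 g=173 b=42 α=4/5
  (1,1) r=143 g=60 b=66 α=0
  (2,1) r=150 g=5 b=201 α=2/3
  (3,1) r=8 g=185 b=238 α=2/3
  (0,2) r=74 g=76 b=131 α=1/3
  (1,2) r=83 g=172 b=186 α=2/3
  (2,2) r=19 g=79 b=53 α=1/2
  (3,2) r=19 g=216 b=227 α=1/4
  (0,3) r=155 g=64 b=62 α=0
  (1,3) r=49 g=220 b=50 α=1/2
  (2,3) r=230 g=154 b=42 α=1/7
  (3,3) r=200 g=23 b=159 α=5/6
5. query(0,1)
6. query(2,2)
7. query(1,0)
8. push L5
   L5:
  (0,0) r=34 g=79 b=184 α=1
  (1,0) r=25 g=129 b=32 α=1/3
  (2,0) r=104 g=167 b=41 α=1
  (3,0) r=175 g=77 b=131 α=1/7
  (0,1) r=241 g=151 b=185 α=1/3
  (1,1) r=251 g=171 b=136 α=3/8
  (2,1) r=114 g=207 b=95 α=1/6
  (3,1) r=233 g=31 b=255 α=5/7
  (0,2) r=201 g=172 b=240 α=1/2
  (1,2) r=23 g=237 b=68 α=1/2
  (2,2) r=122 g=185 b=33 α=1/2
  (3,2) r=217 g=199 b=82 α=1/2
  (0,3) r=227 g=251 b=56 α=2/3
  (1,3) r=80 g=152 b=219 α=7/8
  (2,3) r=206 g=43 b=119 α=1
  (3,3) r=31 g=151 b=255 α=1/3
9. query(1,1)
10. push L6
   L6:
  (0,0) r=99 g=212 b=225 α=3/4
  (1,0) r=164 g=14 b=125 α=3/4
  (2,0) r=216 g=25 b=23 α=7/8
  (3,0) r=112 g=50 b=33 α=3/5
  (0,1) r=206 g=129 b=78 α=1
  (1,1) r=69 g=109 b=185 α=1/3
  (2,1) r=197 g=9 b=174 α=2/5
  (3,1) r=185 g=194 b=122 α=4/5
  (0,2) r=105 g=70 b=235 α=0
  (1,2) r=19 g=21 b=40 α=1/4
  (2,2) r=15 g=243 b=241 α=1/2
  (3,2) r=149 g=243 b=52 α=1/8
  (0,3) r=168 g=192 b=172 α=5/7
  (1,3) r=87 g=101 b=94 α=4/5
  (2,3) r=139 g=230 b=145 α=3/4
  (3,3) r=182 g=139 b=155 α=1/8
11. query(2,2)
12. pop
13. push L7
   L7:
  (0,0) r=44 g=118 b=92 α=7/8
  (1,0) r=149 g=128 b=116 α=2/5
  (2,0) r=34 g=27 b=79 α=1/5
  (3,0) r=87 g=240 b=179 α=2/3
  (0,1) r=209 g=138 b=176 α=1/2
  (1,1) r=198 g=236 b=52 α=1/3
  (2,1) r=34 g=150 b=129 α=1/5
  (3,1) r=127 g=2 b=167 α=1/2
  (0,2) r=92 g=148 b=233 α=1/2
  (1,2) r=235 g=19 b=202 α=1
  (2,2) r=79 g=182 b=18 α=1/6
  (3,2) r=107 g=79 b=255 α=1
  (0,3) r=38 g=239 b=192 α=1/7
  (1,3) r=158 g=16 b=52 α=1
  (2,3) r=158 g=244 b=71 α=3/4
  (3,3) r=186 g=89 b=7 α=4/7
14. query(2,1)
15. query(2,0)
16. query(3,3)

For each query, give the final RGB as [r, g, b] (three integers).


query (0,1) [L1,L2,L3,L4] — begin 0,0,0
after L1 α=1/2: [221/2, 33/2, 36]
after L2 α=1/6: [1279/12, 325/12, 115/2]
after L3 α=1: [135, 143, 158]
after L4 α=4/5: [1087/5, 167, 326/5]
→ [217, 167, 65]

(2,2) stack=L1,L2,L3,L4; from [0,0,0]:
+L1 (α=3/8) → [15/2, 579/8, 9/2]
+L2 (α=1/2) → [397/4, 2515/16, 385/4]
+L3 (α=1/3) → [811/6, 4075/24, 535/6]
+L4 (α=1/2) → [925/12, 5971/48, 853/12]
→ [77, 124, 71]

(1,0) stack=L1,L2,L3,L4; from [0,0,0]:
+L1 (α=3/4) → [9/2, 9, 297/2]
+L2 (α=1) → [211, 185, 67]
+L3 (α=1) → [178, 81, 66]
+L4 (α=3/5) → [1094/5, 402/5, 801/5]
= [219, 80, 160]

at x=1,y=1 over L1,L2,L3,L4,L5:
L1 α=1/3: [41, 161/3, 152/3]
L2 α=1/2: [155/2, 335/6, 479/6]
L3 α=2/3: [197/2, 3311/18, 1079/18]
L4 α=0: [197/2, 3311/18, 1079/18]
L5 α=3/8: [2491/16, 25789/144, 12739/144]
= [156, 179, 88]

query (2,2) [L1,L2,L3,L4,L5,L6] — begin 0,0,0
L1 α=3/8: [15/2, 579/8, 9/2]
L2 α=1/2: [397/4, 2515/16, 385/4]
L3 α=1/3: [811/6, 4075/24, 535/6]
L4 α=1/2: [925/12, 5971/48, 853/12]
L5 α=1/2: [2389/24, 14851/96, 1249/24]
L6 α=1/2: [2749/48, 38179/192, 7033/48]
rounded: [57, 199, 147]

at x=2,y=1 over L1,L2,L3,L4,L5,L7:
L1 α=2/3: [74, 2, 58/3]
L2 α=5/8: [501/4, 633/4, 1163/8]
L3 α=1/2: [1437/8, 1369/8, 2283/16]
L4 α=2/3: [1279/8, 483/8, 2905/16]
L5 α=1/6: [7307/48, 1357/16, 16045/96]
L7 α=1/5: [1543/12, 1957/20, 19141/120]
= [129, 98, 160]

query (2,0) [L1,L2,L3,L4,L5,L7] — begin 0,0,0
after L1 α=1/5: [223/5, 164/5, 83/5]
after L2 α=1/2: [343/10, 572/5, 643/10]
after L3 α=1/2: [1063/20, 696/5, 2693/20]
after L4 α=1/2: [3643/40, 1651/10, 3713/40]
after L5 α=1: [104, 167, 41]
after L7 α=1/5: [90, 139, 243/5]
= [90, 139, 49]

(3,3) stack=L1,L2,L3,L4,L5,L7; from [0,0,0]:
L1 α=1/2: [62, 33/2, 39/2]
L2 α=1/2: [303/2, 83/4, 367/4]
L3 α=3/4: [1323/8, 2291/16, 1291/16]
L4 α=5/6: [9323/48, 1377/32, 14011/96]
L5 α=1/3: [10067/72, 3793/48, 26251/144]
L7 α=4/7: [3989/24, 9489/112, 27595/336]
→ [166, 85, 82]


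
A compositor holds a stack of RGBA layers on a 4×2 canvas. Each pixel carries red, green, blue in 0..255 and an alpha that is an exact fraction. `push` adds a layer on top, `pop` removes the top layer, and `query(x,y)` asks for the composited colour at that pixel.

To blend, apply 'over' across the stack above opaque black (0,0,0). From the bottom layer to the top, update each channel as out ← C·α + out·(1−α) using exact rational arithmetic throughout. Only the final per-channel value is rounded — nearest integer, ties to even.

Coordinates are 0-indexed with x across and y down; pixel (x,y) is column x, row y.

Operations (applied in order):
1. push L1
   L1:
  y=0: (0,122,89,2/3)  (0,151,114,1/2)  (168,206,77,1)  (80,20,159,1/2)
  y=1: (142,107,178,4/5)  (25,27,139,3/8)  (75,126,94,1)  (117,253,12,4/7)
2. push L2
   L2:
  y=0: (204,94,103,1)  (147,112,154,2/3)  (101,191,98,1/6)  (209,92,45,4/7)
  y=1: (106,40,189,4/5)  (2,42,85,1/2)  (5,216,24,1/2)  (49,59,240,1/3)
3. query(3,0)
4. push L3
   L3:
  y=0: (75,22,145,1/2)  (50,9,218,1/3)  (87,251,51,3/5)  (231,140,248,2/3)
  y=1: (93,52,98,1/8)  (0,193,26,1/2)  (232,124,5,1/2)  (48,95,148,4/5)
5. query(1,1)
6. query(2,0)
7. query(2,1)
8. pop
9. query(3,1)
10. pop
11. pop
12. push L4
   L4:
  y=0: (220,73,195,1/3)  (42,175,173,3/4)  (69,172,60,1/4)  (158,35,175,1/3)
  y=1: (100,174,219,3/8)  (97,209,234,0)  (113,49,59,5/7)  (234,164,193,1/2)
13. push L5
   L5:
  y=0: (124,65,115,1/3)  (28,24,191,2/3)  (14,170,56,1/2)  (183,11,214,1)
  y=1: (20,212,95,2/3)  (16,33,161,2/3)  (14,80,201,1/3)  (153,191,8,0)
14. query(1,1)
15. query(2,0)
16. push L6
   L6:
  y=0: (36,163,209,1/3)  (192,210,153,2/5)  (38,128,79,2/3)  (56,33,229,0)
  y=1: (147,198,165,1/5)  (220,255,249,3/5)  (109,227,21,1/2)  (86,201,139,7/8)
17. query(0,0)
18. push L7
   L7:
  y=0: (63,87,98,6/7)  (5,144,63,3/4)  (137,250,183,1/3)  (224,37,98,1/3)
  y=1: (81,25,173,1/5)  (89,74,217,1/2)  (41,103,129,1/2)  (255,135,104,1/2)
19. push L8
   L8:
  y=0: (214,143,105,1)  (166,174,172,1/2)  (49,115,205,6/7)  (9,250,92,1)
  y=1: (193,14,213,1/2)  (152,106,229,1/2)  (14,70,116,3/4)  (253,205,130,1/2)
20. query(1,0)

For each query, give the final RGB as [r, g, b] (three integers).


(3,0) stack=L1,L2; from [0,0,0]:
after L1 α=1/2: [40, 10, 159/2]
after L2 α=4/7: [956/7, 398/7, 837/14]
rounded: [137, 57, 60]

query (1,1) [L1,L2,L3] — begin 0,0,0
after L1 α=3/8: [75/8, 81/8, 417/8]
after L2 α=1/2: [91/16, 417/16, 1097/16]
after L3 α=1/2: [91/32, 3505/32, 1513/32]
rounded: [3, 110, 47]

at x=2,y=0 over L1,L2,L3:
after L1 α=1: [168, 206, 77]
after L2 α=1/6: [941/6, 407/2, 161/2]
after L3 α=3/5: [1724/15, 232, 314/5]
→ [115, 232, 63]

query (2,1) [L1,L2,L3] — begin 0,0,0
+L1 (α=1) → [75, 126, 94]
+L2 (α=1/2) → [40, 171, 59]
+L3 (α=1/2) → [136, 295/2, 32]
rounded: [136, 148, 32]

(3,1) stack=L1,L2; from [0,0,0]:
L1 α=4/7: [468/7, 1012/7, 48/7]
L2 α=1/3: [1279/21, 2437/21, 592/7]
= [61, 116, 85]

query (1,1) [L4,L5] — begin 0,0,0
+L4 (α=0) → [0, 0, 0]
+L5 (α=2/3) → [32/3, 22, 322/3]
rounded: [11, 22, 107]

at x=2,y=0 over L4,L5:
L4 α=1/4: [69/4, 43, 15]
L5 α=1/2: [125/8, 213/2, 71/2]
rounded: [16, 106, 36]

query (0,0) [L4,L5,L6] — begin 0,0,0
after L4 α=1/3: [220/3, 73/3, 65]
after L5 α=1/3: [812/9, 341/9, 245/3]
after L6 α=1/3: [1948/27, 2149/27, 1117/9]
= [72, 80, 124]

(1,0) stack=L4,L5,L6,L7,L8; from [0,0,0]:
after L4 α=3/4: [63/2, 525/4, 519/4]
after L5 α=2/3: [175/6, 239/4, 2047/12]
after L6 α=2/5: [943/10, 2397/20, 3271/20]
after L7 α=3/4: [1093/40, 11037/80, 7051/80]
after L8 α=1/2: [7733/80, 24957/160, 20811/160]
→ [97, 156, 130]


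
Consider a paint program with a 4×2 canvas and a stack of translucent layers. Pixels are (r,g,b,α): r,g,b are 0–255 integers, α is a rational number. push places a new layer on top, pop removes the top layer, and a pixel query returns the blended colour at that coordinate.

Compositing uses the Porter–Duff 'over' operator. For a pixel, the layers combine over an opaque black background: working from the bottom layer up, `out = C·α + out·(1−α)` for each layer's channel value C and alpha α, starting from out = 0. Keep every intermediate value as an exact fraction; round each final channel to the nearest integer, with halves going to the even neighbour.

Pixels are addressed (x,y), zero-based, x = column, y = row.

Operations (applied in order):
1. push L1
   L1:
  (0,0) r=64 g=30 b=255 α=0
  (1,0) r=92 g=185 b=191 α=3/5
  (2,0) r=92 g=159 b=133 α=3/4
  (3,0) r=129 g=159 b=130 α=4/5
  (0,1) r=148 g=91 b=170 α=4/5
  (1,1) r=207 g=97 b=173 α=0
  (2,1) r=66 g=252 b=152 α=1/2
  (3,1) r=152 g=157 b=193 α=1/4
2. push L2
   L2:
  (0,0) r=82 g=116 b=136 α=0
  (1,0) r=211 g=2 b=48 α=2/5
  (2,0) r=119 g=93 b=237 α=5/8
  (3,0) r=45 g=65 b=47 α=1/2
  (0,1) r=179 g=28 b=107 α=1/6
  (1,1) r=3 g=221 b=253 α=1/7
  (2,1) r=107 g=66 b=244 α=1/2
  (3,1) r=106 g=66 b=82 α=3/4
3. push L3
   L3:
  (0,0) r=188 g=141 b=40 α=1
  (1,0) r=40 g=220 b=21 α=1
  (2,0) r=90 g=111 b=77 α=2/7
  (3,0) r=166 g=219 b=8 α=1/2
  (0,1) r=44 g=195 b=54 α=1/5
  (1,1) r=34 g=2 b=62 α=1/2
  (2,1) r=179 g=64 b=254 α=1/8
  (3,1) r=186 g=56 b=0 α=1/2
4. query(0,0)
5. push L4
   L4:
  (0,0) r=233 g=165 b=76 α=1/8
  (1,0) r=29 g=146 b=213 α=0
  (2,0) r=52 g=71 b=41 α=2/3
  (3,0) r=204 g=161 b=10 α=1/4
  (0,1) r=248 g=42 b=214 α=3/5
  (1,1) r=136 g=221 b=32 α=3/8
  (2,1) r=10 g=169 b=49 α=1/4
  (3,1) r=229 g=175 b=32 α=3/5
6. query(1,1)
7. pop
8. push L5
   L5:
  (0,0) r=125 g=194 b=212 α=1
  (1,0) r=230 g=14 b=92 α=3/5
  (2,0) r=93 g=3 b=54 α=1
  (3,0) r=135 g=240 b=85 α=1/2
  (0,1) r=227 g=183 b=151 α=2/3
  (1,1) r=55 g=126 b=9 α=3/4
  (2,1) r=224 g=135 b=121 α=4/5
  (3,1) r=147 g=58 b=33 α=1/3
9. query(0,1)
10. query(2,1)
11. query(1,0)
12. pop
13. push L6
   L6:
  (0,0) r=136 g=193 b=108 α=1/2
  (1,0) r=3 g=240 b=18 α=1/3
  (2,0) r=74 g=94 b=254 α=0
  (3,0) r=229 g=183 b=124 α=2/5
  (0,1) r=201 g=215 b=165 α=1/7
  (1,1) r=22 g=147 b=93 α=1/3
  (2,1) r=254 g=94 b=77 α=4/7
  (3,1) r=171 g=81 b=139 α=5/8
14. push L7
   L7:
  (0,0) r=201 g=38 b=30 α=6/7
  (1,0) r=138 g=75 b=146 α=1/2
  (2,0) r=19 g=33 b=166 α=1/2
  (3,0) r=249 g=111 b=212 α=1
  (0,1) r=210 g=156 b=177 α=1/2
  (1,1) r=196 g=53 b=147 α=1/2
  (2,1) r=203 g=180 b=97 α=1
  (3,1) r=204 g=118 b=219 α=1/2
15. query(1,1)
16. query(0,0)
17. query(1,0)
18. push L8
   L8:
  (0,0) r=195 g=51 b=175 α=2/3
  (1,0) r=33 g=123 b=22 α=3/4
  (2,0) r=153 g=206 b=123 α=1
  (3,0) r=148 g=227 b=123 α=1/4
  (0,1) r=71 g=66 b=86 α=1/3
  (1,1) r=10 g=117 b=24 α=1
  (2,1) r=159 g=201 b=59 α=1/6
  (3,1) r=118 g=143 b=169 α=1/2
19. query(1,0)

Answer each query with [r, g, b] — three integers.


query (0,0) [L1,L2,L3] — begin 0,0,0
L1 α=0: [0, 0, 0]
L2 α=0: [0, 0, 0]
L3 α=1: [188, 141, 40]
rounded: [188, 141, 40]

(1,1) stack=L1,L2,L3,L4; from [0,0,0]:
after L1 α=0: [0, 0, 0]
after L2 α=1/7: [3/7, 221/7, 253/7]
after L3 α=1/2: [241/14, 235/14, 687/14]
after L4 α=3/8: [6917/112, 10457/112, 4779/112]
→ [62, 93, 43]

at x=0,y=1 over L1,L2,L3,L5:
L1 α=4/5: [592/5, 364/5, 136]
L2 α=1/6: [257/2, 196/3, 787/6]
L3 α=1/5: [558/5, 1369/15, 1736/15]
L5 α=2/3: [2828/15, 6859/45, 6266/45]
→ [189, 152, 139]

(2,1) stack=L1,L2,L3,L5; from [0,0,0]:
after L1 α=1/2: [33, 126, 76]
after L2 α=1/2: [70, 96, 160]
after L3 α=1/8: [669/8, 92, 687/4]
after L5 α=4/5: [7837/40, 632/5, 2623/20]
rounded: [196, 126, 131]

(1,0) stack=L1,L2,L3,L5; from [0,0,0]:
after L1 α=3/5: [276/5, 111, 573/5]
after L2 α=2/5: [2938/25, 337/5, 2199/25]
after L3 α=1: [40, 220, 21]
after L5 α=3/5: [154, 482/5, 318/5]
→ [154, 96, 64]

query (1,1) [L1,L2,L3,L6,L7] — begin 0,0,0
L1 α=0: [0, 0, 0]
L2 α=1/7: [3/7, 221/7, 253/7]
L3 α=1/2: [241/14, 235/14, 687/14]
L6 α=1/3: [395/21, 1264/21, 446/7]
L7 α=1/2: [4511/42, 2377/42, 1475/14]
= [107, 57, 105]

query (0,0) [L1,L2,L3,L6,L7] — begin 0,0,0
L1 α=0: [0, 0, 0]
L2 α=0: [0, 0, 0]
L3 α=1: [188, 141, 40]
L6 α=1/2: [162, 167, 74]
L7 α=6/7: [1368/7, 395/7, 254/7]
rounded: [195, 56, 36]

query (1,0) [L1,L2,L3,L6,L7] — begin 0,0,0
after L1 α=3/5: [276/5, 111, 573/5]
after L2 α=2/5: [2938/25, 337/5, 2199/25]
after L3 α=1: [40, 220, 21]
after L6 α=1/3: [83/3, 680/3, 20]
after L7 α=1/2: [497/6, 905/6, 83]
rounded: [83, 151, 83]

at x=1,y=0 over L1,L2,L3,L6,L7,L8:
L1 α=3/5: [276/5, 111, 573/5]
L2 α=2/5: [2938/25, 337/5, 2199/25]
L3 α=1: [40, 220, 21]
L6 α=1/3: [83/3, 680/3, 20]
L7 α=1/2: [497/6, 905/6, 83]
L8 α=3/4: [1091/24, 3119/24, 149/4]
rounded: [45, 130, 37]


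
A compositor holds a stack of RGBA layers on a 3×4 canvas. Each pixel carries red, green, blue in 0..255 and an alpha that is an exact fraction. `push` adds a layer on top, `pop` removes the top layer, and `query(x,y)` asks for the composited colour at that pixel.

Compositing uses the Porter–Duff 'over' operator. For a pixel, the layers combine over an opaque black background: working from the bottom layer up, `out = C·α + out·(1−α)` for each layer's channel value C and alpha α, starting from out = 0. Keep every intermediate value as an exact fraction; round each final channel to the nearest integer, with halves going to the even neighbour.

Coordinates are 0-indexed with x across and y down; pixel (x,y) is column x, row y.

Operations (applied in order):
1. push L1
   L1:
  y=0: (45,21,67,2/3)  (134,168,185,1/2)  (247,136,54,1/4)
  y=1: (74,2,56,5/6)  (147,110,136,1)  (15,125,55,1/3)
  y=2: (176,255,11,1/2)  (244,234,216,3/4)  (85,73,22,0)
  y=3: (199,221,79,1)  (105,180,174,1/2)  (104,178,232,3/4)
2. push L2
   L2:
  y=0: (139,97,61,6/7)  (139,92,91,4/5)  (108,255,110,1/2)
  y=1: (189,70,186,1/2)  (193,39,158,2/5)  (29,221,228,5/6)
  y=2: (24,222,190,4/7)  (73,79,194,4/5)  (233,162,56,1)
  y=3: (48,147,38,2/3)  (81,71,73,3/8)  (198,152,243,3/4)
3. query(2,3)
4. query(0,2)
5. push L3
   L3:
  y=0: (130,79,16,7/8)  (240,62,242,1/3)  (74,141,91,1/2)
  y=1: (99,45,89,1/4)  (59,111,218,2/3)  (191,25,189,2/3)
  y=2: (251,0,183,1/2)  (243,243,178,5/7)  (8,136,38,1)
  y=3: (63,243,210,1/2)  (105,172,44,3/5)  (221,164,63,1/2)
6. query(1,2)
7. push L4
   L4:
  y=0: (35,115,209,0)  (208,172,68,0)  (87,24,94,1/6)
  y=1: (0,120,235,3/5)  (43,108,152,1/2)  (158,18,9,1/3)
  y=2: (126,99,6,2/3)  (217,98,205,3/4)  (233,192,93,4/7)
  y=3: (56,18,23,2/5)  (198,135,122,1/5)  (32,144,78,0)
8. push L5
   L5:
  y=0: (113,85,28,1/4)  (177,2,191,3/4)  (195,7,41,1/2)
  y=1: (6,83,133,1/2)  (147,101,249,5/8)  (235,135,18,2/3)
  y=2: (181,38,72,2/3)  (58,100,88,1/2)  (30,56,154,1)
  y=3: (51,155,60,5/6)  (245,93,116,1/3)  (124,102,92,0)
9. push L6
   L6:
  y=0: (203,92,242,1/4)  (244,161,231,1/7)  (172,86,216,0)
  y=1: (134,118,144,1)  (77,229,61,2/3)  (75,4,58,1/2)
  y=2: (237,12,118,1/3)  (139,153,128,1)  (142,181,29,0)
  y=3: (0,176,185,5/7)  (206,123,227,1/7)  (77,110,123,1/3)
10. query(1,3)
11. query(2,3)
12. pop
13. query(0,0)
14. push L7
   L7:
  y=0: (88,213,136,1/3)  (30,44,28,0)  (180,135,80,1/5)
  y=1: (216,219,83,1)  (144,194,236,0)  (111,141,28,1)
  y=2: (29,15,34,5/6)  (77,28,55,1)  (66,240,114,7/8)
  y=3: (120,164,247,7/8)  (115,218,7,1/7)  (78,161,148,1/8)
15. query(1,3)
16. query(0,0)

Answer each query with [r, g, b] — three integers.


query (2,3) [L1,L2] — begin 0,0,0
+L1 (α=3/4) → [78, 267/2, 174]
+L2 (α=3/4) → [168, 1179/8, 903/4]
= [168, 147, 226]

at x=0,y=2 over L1,L2:
L1 α=1/2: [88, 255/2, 11/2]
L2 α=4/7: [360/7, 363/2, 1553/14]
= [51, 182, 111]

at x=1,y=2 over L1,L2,L3:
after L1 α=3/4: [183, 351/2, 162]
after L2 α=4/5: [95, 983/10, 938/5]
after L3 α=5/7: [1405/7, 7058/35, 6326/35]
rounded: [201, 202, 181]

(1,3) stack=L1,L2,L3,L4,L5,L6; from [0,0,0]:
+L1 (α=1/2) → [105/2, 90, 87]
+L2 (α=3/8) → [1011/16, 663/8, 327/4]
+L3 (α=3/5) → [3531/40, 2727/20, 591/10]
+L4 (α=1/5) → [5511/50, 3402/25, 1792/25]
+L5 (α=1/3) → [11636/75, 3043/25, 6484/75]
+L6 (α=1/7) → [28422/175, 21333/175, 18643/175]
→ [162, 122, 107]

at x=2,y=3 over L1,L2,L3,L4,L5,L6:
L1 α=3/4: [78, 267/2, 174]
L2 α=3/4: [168, 1179/8, 903/4]
L3 α=1/2: [389/2, 2491/16, 1155/8]
L4 α=0: [389/2, 2491/16, 1155/8]
L5 α=0: [389/2, 2491/16, 1155/8]
L6 α=1/3: [466/3, 3371/24, 549/4]
rounded: [155, 140, 137]

query (0,0) [L1,L2,L3,L4,L5] — begin 0,0,0
+L1 (α=2/3) → [30, 14, 134/3]
+L2 (α=6/7) → [864/7, 596/7, 176/3]
+L3 (α=7/8) → [3617/28, 4467/56, 64/3]
+L4 (α=0) → [3617/28, 4467/56, 64/3]
+L5 (α=1/4) → [14015/112, 18161/224, 23]
rounded: [125, 81, 23]

at x=1,y=3 over L1,L2,L3,L4,L5,L7:
L1 α=1/2: [105/2, 90, 87]
L2 α=3/8: [1011/16, 663/8, 327/4]
L3 α=3/5: [3531/40, 2727/20, 591/10]
L4 α=1/5: [5511/50, 3402/25, 1792/25]
L5 α=1/3: [11636/75, 3043/25, 6484/75]
L7 α=1/7: [26147/175, 23708/175, 13143/175]
rounded: [149, 135, 75]

(0,0) stack=L1,L2,L3,L4,L5,L7; from [0,0,0]:
+L1 (α=2/3) → [30, 14, 134/3]
+L2 (α=6/7) → [864/7, 596/7, 176/3]
+L3 (α=7/8) → [3617/28, 4467/56, 64/3]
+L4 (α=0) → [3617/28, 4467/56, 64/3]
+L5 (α=1/4) → [14015/112, 18161/224, 23]
+L7 (α=1/3) → [18943/168, 42017/336, 182/3]
→ [113, 125, 61]


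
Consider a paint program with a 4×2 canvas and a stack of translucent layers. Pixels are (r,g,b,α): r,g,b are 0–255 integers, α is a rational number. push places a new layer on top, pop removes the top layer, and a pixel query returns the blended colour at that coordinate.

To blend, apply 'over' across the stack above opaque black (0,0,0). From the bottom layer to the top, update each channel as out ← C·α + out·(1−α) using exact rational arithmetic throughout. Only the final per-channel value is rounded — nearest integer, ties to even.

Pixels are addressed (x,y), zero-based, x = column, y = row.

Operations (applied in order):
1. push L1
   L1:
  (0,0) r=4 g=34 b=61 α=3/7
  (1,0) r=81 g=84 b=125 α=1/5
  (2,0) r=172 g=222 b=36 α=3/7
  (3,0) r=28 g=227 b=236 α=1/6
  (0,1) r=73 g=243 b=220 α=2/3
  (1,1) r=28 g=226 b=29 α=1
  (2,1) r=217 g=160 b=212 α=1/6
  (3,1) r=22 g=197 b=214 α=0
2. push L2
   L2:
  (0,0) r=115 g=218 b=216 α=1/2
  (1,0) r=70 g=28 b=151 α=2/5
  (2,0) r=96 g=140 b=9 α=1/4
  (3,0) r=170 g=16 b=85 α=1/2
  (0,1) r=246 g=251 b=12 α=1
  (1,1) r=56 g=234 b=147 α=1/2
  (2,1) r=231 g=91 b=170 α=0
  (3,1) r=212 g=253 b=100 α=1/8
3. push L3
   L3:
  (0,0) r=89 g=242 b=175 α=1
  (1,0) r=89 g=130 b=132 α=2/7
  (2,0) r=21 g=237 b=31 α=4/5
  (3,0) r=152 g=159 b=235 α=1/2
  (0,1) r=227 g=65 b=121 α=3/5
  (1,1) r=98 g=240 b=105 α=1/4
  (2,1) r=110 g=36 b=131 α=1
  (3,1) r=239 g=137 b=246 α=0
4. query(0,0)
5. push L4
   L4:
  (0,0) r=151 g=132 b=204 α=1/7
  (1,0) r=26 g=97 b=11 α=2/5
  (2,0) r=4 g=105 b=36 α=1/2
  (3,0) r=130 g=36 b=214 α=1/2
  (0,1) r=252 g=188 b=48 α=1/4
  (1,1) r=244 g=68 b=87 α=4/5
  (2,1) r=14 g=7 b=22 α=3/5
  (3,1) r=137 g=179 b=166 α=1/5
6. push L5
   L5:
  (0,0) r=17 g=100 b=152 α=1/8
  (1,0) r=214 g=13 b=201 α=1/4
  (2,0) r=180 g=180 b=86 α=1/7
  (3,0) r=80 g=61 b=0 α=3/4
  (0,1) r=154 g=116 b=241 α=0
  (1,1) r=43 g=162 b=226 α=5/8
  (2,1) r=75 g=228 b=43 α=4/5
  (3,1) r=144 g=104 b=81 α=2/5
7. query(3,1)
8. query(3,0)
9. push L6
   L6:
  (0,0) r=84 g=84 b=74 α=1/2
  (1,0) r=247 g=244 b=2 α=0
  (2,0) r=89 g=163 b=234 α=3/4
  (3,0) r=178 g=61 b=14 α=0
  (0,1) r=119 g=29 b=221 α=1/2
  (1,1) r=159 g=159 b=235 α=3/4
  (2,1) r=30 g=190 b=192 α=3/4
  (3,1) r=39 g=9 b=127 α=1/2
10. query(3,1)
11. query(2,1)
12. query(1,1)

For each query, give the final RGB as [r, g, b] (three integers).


at x=0,y=0 over L1,L2,L3:
+L1 (α=3/7) → [12/7, 102/7, 183/7]
+L2 (α=1/2) → [817/14, 814/7, 1695/14]
+L3 (α=1) → [89, 242, 175]
rounded: [89, 242, 175]

(3,1) stack=L1,L2,L3,L4,L5; from [0,0,0]:
+L1 (α=0) → [0, 0, 0]
+L2 (α=1/8) → [53/2, 253/8, 25/2]
+L3 (α=0) → [53/2, 253/8, 25/2]
+L4 (α=1/5) → [243/5, 611/10, 216/5]
+L5 (α=2/5) → [2169/25, 3913/50, 1458/25]
rounded: [87, 78, 58]

query (3,0) [L1,L2,L3,L4,L5] — begin 0,0,0
L1 α=1/6: [14/3, 227/6, 118/3]
L2 α=1/2: [262/3, 323/12, 373/6]
L3 α=1/2: [359/3, 2231/24, 1783/12]
L4 α=1/2: [749/6, 3095/48, 4351/24]
L5 α=3/4: [2189/24, 11879/192, 4351/96]
rounded: [91, 62, 45]

(3,1) stack=L1,L2,L3,L4,L5,L6; from [0,0,0]:
after L1 α=0: [0, 0, 0]
after L2 α=1/8: [53/2, 253/8, 25/2]
after L3 α=0: [53/2, 253/8, 25/2]
after L4 α=1/5: [243/5, 611/10, 216/5]
after L5 α=2/5: [2169/25, 3913/50, 1458/25]
after L6 α=1/2: [1572/25, 4363/100, 4633/50]
rounded: [63, 44, 93]

query (2,1) [L1,L2,L3,L4,L5,L6] — begin 0,0,0
after L1 α=1/6: [217/6, 80/3, 106/3]
after L2 α=0: [217/6, 80/3, 106/3]
after L3 α=1: [110, 36, 131]
after L4 α=3/5: [262/5, 93/5, 328/5]
after L5 α=4/5: [1762/25, 4653/25, 1188/25]
after L6 α=3/4: [1003/25, 18903/100, 3897/25]
rounded: [40, 189, 156]

at x=1,y=1 over L1,L2,L3,L4,L5,L6:
after L1 α=1: [28, 226, 29]
after L2 α=1/2: [42, 230, 88]
after L3 α=1/4: [56, 465/2, 369/4]
after L4 α=4/5: [1032/5, 1009/10, 1761/20]
after L5 α=5/8: [4171/40, 11127/80, 27883/160]
after L6 α=3/4: [23251/160, 49287/320, 140683/640]
= [145, 154, 220]


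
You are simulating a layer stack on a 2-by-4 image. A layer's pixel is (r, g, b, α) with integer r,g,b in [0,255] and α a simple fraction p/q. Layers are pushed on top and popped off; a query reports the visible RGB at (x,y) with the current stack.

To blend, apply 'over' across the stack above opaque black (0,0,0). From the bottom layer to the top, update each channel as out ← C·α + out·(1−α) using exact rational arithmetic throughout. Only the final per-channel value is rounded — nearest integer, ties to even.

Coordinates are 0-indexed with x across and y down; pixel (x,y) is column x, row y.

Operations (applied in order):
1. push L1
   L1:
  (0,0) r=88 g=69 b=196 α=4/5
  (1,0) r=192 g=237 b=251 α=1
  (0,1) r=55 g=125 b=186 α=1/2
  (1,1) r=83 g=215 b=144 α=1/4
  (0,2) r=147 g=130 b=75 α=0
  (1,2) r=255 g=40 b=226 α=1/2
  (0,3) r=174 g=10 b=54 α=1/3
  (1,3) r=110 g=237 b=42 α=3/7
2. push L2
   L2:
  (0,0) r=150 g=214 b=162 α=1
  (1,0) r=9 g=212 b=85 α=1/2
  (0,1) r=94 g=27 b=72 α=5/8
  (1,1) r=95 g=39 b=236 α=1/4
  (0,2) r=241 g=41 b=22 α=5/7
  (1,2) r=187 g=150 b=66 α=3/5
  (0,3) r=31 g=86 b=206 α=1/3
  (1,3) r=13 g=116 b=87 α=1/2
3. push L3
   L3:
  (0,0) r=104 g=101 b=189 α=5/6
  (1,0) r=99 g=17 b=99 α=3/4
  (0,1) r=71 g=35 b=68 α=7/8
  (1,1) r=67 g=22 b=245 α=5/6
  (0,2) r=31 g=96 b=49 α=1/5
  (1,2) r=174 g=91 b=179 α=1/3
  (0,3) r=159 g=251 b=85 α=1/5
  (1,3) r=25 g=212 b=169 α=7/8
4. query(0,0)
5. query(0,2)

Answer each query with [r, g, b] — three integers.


query (0,0) [L1,L2,L3] — begin 0,0,0
+L1 (α=4/5) → [352/5, 276/5, 784/5]
+L2 (α=1) → [150, 214, 162]
+L3 (α=5/6) → [335/3, 719/6, 369/2]
→ [112, 120, 184]

(0,2) stack=L1,L2,L3; from [0,0,0]:
after L1 α=0: [0, 0, 0]
after L2 α=5/7: [1205/7, 205/7, 110/7]
after L3 α=1/5: [5037/35, 1492/35, 783/35]
rounded: [144, 43, 22]


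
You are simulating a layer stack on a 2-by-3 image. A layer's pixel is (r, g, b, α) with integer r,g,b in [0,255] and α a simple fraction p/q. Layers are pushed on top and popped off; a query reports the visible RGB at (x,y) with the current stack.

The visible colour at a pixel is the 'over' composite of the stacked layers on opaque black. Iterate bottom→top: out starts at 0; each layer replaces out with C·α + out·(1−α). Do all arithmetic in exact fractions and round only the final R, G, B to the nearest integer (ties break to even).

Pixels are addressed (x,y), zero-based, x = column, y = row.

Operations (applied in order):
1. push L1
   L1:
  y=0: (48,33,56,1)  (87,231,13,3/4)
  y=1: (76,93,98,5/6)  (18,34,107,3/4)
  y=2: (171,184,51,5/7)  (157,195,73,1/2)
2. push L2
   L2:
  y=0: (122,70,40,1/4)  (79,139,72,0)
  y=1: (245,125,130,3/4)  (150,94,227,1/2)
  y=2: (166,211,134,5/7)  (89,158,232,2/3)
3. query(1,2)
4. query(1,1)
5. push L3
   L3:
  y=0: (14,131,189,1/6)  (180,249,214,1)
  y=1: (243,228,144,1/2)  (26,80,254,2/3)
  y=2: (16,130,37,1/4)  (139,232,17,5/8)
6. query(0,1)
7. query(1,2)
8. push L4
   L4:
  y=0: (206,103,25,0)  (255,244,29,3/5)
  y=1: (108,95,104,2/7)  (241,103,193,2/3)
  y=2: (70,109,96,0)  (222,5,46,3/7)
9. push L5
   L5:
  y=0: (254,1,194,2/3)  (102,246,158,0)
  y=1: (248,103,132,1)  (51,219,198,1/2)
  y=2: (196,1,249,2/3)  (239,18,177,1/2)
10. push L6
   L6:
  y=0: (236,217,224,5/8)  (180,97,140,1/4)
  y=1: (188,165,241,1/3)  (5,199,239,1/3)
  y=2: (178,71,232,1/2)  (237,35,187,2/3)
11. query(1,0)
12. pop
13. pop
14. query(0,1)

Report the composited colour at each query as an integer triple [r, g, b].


query (1,2) [L1,L2] — begin 0,0,0
after L1 α=1/2: [157/2, 195/2, 73/2]
after L2 α=2/3: [171/2, 827/6, 1001/6]
→ [86, 138, 167]

query (1,1) [L1,L2] — begin 0,0,0
after L1 α=3/4: [27/2, 51/2, 321/4]
after L2 α=1/2: [327/4, 239/4, 1229/8]
= [82, 60, 154]

at x=0,y=1 over L1,L2,L3:
+L1 (α=5/6) → [190/3, 155/2, 245/3]
+L2 (α=3/4) → [2395/12, 905/8, 1415/12]
+L3 (α=1/2) → [5311/24, 2729/16, 3143/24]
→ [221, 171, 131]

query (1,2) [L1,L2,L3] — begin 0,0,0
after L1 α=1/2: [157/2, 195/2, 73/2]
after L2 α=2/3: [171/2, 827/6, 1001/6]
after L3 α=5/8: [1903/16, 3147/16, 1171/16]
→ [119, 197, 73]

(1,0) stack=L1,L2,L3,L4,L5,L6; from [0,0,0]:
L1 α=3/4: [261/4, 693/4, 39/4]
L2 α=0: [261/4, 693/4, 39/4]
L3 α=1: [180, 249, 214]
L4 α=3/5: [225, 246, 103]
L5 α=0: [225, 246, 103]
L6 α=1/4: [855/4, 835/4, 449/4]
rounded: [214, 209, 112]

query (0,1) [L1,L2,L3,L4] — begin 0,0,0
L1 α=5/6: [190/3, 155/2, 245/3]
L2 α=3/4: [2395/12, 905/8, 1415/12]
L3 α=1/2: [5311/24, 2729/16, 3143/24]
L4 α=2/7: [31739/168, 16685/112, 20707/168]
rounded: [189, 149, 123]


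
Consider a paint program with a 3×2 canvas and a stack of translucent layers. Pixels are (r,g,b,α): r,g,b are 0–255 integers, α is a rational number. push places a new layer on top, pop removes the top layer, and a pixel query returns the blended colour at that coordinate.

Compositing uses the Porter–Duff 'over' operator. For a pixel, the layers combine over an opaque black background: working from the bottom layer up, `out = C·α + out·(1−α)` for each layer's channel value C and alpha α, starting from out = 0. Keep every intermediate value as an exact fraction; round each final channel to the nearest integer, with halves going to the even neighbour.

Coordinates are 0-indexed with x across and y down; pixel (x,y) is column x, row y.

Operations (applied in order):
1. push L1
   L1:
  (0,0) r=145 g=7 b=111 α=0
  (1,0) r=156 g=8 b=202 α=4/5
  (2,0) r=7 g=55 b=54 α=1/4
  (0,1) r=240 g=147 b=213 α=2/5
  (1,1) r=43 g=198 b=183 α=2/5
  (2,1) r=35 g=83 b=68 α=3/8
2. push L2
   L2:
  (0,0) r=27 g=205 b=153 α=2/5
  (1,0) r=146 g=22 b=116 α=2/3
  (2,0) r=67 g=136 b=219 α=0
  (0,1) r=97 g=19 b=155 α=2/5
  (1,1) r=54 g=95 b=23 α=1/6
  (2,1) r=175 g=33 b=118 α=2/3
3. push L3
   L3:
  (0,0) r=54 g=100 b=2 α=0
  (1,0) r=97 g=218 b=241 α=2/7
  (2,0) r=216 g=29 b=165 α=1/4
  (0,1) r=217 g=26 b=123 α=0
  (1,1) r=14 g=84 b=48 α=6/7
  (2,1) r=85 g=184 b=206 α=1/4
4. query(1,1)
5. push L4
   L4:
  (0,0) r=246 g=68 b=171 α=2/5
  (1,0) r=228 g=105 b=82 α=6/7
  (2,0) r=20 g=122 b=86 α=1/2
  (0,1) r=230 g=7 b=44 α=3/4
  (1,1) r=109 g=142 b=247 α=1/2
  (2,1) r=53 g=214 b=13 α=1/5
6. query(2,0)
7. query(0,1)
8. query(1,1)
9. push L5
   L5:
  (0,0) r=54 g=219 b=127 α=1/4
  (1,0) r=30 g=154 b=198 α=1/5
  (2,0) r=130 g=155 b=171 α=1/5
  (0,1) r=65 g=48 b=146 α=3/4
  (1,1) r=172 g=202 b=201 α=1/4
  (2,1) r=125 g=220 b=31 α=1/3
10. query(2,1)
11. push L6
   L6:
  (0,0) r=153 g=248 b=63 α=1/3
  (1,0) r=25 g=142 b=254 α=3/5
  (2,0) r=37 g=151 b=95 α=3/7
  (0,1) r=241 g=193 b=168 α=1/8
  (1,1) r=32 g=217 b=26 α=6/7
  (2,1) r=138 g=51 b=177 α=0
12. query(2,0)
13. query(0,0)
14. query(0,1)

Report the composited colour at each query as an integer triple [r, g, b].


at x=1,y=1 over L1,L2,L3:
L1 α=2/5: [86/5, 396/5, 366/5]
L2 α=1/6: [70/3, 491/6, 389/6]
L3 α=6/7: [46/3, 3515/42, 2117/42]
rounded: [15, 84, 50]

(2,0) stack=L1,L2,L3,L4; from [0,0,0]:
L1 α=1/4: [7/4, 55/4, 27/2]
L2 α=0: [7/4, 55/4, 27/2]
L3 α=1/4: [885/16, 281/16, 411/8]
L4 α=1/2: [1205/32, 2233/32, 1099/16]
rounded: [38, 70, 69]

(0,1) stack=L1,L2,L3,L4; from [0,0,0]:
L1 α=2/5: [96, 294/5, 426/5]
L2 α=2/5: [482/5, 1072/25, 2828/25]
L3 α=0: [482/5, 1072/25, 2828/25]
L4 α=3/4: [983/5, 1597/100, 1532/25]
rounded: [197, 16, 61]

at x=1,y=1 over L1,L2,L3,L4:
after L1 α=2/5: [86/5, 396/5, 366/5]
after L2 α=1/6: [70/3, 491/6, 389/6]
after L3 α=6/7: [46/3, 3515/42, 2117/42]
after L4 α=1/2: [373/6, 9479/84, 12491/84]
→ [62, 113, 149]

query (2,1) [L1,L2,L3,L4,L5] — begin 0,0,0
+L1 (α=3/8) → [105/8, 249/8, 51/2]
+L2 (α=2/3) → [2905/24, 259/8, 523/6]
+L3 (α=1/4) → [3585/32, 2249/32, 935/8]
+L4 (α=1/5) → [4009/40, 3961/40, 961/10]
+L5 (α=1/3) → [6509/60, 2787/20, 372/5]
= [108, 139, 74]

query (2,0) [L1,L2,L3,L4,L5,L6] — begin 0,0,0
L1 α=1/4: [7/4, 55/4, 27/2]
L2 α=0: [7/4, 55/4, 27/2]
L3 α=1/4: [885/16, 281/16, 411/8]
L4 α=1/2: [1205/32, 2233/32, 1099/16]
L5 α=1/5: [449/8, 3473/40, 1783/20]
L6 α=3/7: [671/14, 8003/70, 3208/35]
→ [48, 114, 92]

at x=0,y=0 over L1,L2,L3,L4,L5,L6:
after L1 α=0: [0, 0, 0]
after L2 α=2/5: [54/5, 82, 306/5]
after L3 α=0: [54/5, 82, 306/5]
after L4 α=2/5: [2622/25, 382/5, 2628/25]
after L5 α=1/4: [2304/25, 2241/20, 11059/100]
after L6 α=1/3: [2811/25, 4721/30, 14209/150]
rounded: [112, 157, 95]

query (0,1) [L1,L2,L3,L4,L5,L6] — begin 0,0,0
after L1 α=2/5: [96, 294/5, 426/5]
after L2 α=2/5: [482/5, 1072/25, 2828/25]
after L3 α=0: [482/5, 1072/25, 2828/25]
after L4 α=3/4: [983/5, 1597/100, 1532/25]
after L5 α=3/4: [979/10, 15997/400, 6241/50]
after L6 α=1/8: [9263/80, 189179/3200, 52087/400]
→ [116, 59, 130]


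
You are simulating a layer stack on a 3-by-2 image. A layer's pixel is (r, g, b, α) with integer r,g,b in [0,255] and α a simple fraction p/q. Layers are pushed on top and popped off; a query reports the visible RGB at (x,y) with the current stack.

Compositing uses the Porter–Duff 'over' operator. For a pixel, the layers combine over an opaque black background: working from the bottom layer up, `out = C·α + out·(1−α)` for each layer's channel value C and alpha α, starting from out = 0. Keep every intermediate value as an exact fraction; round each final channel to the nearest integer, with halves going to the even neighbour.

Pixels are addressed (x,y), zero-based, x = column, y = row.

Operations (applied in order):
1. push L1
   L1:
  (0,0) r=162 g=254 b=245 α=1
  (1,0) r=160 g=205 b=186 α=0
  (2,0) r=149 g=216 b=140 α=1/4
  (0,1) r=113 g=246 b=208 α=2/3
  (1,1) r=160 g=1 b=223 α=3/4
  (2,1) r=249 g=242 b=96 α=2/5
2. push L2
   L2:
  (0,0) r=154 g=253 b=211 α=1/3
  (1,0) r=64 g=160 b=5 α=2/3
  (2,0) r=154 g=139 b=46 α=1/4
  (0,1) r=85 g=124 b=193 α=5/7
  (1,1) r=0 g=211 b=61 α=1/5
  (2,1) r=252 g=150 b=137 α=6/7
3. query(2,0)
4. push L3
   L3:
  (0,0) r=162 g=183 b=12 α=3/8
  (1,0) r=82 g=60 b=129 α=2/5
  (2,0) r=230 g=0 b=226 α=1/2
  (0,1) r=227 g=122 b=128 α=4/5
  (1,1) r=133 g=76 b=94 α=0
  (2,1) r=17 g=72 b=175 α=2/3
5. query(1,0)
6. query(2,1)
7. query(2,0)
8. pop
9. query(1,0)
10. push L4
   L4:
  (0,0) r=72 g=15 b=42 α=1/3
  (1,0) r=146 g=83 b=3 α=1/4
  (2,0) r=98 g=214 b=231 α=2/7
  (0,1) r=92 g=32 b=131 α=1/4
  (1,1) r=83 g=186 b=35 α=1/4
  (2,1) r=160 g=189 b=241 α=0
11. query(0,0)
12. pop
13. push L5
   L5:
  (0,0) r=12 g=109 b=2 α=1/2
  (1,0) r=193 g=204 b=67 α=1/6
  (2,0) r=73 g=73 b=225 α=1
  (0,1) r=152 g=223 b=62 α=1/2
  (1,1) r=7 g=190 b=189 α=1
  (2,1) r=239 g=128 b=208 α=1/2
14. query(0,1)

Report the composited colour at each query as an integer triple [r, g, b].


at x=2,y=0 over L1,L2:
L1 α=1/4: [149/4, 54, 35]
L2 α=1/4: [1063/16, 301/4, 151/4]
= [66, 75, 38]

(1,0) stack=L1,L2,L3; from [0,0,0]:
L1 α=0: [0, 0, 0]
L2 α=2/3: [128/3, 320/3, 10/3]
L3 α=2/5: [292/5, 88, 268/5]
→ [58, 88, 54]

query (2,1) [L1,L2,L3] — begin 0,0,0
after L1 α=2/5: [498/5, 484/5, 192/5]
after L2 α=6/7: [8058/35, 712/5, 4302/35]
after L3 α=2/3: [9248/105, 1432/15, 16552/105]
= [88, 95, 158]

(2,0) stack=L1,L2,L3; from [0,0,0]:
after L1 α=1/4: [149/4, 54, 35]
after L2 α=1/4: [1063/16, 301/4, 151/4]
after L3 α=1/2: [4743/32, 301/8, 1055/8]
= [148, 38, 132]

(1,0) stack=L1,L2; from [0,0,0]:
+L1 (α=0) → [0, 0, 0]
+L2 (α=2/3) → [128/3, 320/3, 10/3]
rounded: [43, 107, 3]

query (0,0) [L1,L2,L4] — begin 0,0,0
+L1 (α=1) → [162, 254, 245]
+L2 (α=1/3) → [478/3, 761/3, 701/3]
+L4 (α=1/3) → [1172/9, 1567/9, 1528/9]
= [130, 174, 170]

at x=0,y=1 over L1,L2,L5:
after L1 α=2/3: [226/3, 164, 416/3]
after L2 α=5/7: [1727/21, 948/7, 3727/21]
after L5 α=1/2: [4919/42, 2509/14, 5029/42]
→ [117, 179, 120]


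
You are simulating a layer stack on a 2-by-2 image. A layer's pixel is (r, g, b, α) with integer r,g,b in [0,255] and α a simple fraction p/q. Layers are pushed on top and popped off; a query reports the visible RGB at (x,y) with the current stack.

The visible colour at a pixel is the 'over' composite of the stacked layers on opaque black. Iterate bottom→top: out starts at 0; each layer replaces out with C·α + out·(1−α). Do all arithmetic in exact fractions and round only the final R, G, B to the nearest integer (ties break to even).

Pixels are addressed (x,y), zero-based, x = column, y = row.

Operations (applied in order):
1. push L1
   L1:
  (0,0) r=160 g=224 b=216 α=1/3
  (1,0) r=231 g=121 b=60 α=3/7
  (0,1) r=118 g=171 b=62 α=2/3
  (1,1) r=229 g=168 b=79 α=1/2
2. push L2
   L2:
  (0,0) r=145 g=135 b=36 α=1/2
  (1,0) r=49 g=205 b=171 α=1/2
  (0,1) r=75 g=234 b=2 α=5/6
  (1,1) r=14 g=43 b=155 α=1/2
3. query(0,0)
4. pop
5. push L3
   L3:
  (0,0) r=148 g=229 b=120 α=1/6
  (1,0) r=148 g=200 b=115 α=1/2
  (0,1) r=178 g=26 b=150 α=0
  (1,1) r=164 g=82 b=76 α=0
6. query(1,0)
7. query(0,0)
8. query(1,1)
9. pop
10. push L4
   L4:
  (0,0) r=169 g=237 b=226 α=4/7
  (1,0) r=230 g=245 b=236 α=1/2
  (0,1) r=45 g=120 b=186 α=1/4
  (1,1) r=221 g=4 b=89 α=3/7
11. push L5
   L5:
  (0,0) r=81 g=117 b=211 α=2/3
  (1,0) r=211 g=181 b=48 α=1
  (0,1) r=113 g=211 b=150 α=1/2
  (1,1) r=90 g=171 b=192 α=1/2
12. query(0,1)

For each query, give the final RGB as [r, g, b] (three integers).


query (0,0) [L1,L2] — begin 0,0,0
L1 α=1/3: [160/3, 224/3, 72]
L2 α=1/2: [595/6, 629/6, 54]
= [99, 105, 54]

(1,0) stack=L1,L3; from [0,0,0]:
+L1 (α=3/7) → [99, 363/7, 180/7]
+L3 (α=1/2) → [247/2, 1763/14, 985/14]
rounded: [124, 126, 70]

query (0,0) [L1,L3] — begin 0,0,0
+L1 (α=1/3) → [160/3, 224/3, 72]
+L3 (α=1/6) → [622/9, 1807/18, 80]
→ [69, 100, 80]

query (1,1) [L1,L3] — begin 0,0,0
after L1 α=1/2: [229/2, 84, 79/2]
after L3 α=0: [229/2, 84, 79/2]
= [114, 84, 40]

query (0,1) [L1,L4,L5] — begin 0,0,0
+L1 (α=2/3) → [236/3, 114, 124/3]
+L4 (α=1/4) → [281/4, 231/2, 155/2]
+L5 (α=1/2) → [733/8, 653/4, 455/4]
→ [92, 163, 114]


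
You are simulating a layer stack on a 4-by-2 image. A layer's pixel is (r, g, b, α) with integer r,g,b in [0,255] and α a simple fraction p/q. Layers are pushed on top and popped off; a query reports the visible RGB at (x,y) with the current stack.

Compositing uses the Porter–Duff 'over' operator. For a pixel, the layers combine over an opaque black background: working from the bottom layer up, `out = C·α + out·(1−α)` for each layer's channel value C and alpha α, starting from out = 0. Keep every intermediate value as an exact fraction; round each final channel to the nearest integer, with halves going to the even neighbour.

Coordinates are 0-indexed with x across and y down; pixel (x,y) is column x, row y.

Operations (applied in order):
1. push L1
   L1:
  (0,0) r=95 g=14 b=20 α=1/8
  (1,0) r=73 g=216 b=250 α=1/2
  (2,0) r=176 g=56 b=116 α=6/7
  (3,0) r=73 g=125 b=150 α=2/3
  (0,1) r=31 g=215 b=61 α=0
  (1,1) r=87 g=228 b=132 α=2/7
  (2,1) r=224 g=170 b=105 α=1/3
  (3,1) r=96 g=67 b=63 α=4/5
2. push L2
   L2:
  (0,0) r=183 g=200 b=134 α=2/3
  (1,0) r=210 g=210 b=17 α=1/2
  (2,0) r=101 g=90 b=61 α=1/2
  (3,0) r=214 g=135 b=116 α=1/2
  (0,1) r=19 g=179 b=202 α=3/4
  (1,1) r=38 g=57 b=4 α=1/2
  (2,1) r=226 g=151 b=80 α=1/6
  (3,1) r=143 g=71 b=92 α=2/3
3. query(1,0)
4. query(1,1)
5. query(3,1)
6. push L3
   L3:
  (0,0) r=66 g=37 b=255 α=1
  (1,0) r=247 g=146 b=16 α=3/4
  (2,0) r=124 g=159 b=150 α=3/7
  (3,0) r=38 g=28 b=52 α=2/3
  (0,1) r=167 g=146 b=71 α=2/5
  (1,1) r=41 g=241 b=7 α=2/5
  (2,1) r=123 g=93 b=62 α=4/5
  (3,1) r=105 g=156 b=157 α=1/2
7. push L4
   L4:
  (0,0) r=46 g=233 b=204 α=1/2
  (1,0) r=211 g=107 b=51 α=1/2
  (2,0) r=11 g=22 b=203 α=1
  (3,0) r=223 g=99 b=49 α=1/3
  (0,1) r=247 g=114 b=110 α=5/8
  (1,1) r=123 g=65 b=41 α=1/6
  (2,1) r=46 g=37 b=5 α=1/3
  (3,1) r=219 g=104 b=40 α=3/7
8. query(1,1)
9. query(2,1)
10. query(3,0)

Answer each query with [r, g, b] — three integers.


query (1,0) [L1,L2] — begin 0,0,0
+L1 (α=1/2) → [73/2, 108, 125]
+L2 (α=1/2) → [493/4, 159, 71]
→ [123, 159, 71]

(1,1) stack=L1,L2; from [0,0,0]:
after L1 α=2/7: [174/7, 456/7, 264/7]
after L2 α=1/2: [220/7, 855/14, 146/7]
→ [31, 61, 21]

at x=3,y=1 over L1,L2:
L1 α=4/5: [384/5, 268/5, 252/5]
L2 α=2/3: [1814/15, 326/5, 1172/15]
= [121, 65, 78]

(1,1) stack=L1,L2,L3,L4; from [0,0,0]:
L1 α=2/7: [174/7, 456/7, 264/7]
L2 α=1/2: [220/7, 855/14, 146/7]
L3 α=2/5: [1234/35, 9313/70, 536/35]
L4 α=1/6: [2095/42, 10223/84, 823/42]
rounded: [50, 122, 20]

at x=2,y=1 over L1,L2,L3,L4:
L1 α=1/3: [224/3, 170/3, 35]
L2 α=1/6: [899/9, 1303/18, 85/2]
L3 α=4/5: [5327/45, 7999/90, 581/10]
L4 α=1/3: [12724/135, 9664/135, 202/5]
→ [94, 72, 40]

(3,0) stack=L1,L2,L3,L4; from [0,0,0]:
L1 α=2/3: [146/3, 250/3, 100]
L2 α=1/2: [394/3, 655/6, 108]
L3 α=2/3: [622/9, 991/18, 212/3]
L4 α=1/3: [3251/27, 1882/27, 571/9]
= [120, 70, 63]
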